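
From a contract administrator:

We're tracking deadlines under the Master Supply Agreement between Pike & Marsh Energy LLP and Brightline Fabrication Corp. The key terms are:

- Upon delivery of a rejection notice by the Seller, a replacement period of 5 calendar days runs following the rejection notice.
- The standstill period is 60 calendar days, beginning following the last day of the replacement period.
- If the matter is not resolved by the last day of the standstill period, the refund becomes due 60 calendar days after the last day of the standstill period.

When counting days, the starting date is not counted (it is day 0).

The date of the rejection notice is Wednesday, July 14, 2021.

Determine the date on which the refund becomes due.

The last day of the replacement period: 5 calendar days after July 14, 2021 is July 19, 2021.
Adding 60 calendar days to July 19, 2021 gives September 17, 2021, which is the last day of the standstill period.
The date on which the refund becomes due: September 17, 2021 + 60 days = November 16, 2021.

November 16, 2021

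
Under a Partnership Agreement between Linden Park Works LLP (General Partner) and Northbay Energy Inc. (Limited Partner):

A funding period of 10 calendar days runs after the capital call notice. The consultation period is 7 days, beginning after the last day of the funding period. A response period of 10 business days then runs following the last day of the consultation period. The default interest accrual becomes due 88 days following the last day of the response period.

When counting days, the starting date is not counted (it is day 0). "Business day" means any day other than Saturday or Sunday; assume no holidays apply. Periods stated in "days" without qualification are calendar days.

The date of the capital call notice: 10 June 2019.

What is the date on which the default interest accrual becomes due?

7 October 2019

The last day of the funding period: 10 June 2019 + 10 days = 20 June 2019.
Adding 7 calendar days to 20 June 2019 gives 27 June 2019, which is the last day of the consultation period.
The last day of the response period: 10 business days after Thursday, 27 June 2019, skipping weekends — Jun 28, Jul 1, Jul 2, Jul 3, Jul 4, Jul 5, Jul 8, Jul 9, Jul 10, Jul 11 — lands on Thursday, 11 July 2019.
The date on which the default interest accrual becomes due: 88 calendar days after 11 July 2019 is 7 October 2019.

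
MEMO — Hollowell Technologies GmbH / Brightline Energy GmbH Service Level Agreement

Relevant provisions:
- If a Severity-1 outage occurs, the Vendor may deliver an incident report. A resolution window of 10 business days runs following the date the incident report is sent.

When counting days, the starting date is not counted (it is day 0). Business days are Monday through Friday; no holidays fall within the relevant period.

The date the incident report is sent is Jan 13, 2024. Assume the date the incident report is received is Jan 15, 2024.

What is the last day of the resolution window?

From Saturday, Jan 13, 2024, 10 business days (Jan 15, Jan 16, Jan 17, Jan 18, Jan 19, Jan 22, Jan 23, Jan 24, Jan 25, Jan 26, skipping weekends) brings us to Friday, Jan 26, 2024, which is the last day of the resolution window.

Jan 26, 2024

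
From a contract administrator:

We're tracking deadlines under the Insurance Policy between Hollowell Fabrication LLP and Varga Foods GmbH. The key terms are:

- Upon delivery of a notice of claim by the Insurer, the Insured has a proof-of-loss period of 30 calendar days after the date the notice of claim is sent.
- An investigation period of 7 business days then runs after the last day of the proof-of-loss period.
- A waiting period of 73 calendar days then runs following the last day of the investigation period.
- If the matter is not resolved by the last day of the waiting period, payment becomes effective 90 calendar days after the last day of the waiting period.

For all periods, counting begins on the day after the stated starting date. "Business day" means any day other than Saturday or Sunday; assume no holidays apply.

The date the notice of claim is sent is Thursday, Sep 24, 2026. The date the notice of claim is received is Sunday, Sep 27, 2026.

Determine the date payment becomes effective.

Apr 15, 2027

The last day of the proof-of-loss period: 30 calendar days after Sep 24, 2026 is Oct 24, 2026.
The last day of the investigation period: 7 business days after Saturday, Oct 24, 2026, skipping weekends — Oct 26, Oct 27, Oct 28, Oct 29, Oct 30, Nov 2, Nov 3 — lands on Tuesday, Nov 3, 2026.
The last day of the waiting period: Nov 3, 2026 + 73 days = Jan 15, 2027.
Adding 90 calendar days to Jan 15, 2027 gives Apr 15, 2027, which is the date payment becomes effective.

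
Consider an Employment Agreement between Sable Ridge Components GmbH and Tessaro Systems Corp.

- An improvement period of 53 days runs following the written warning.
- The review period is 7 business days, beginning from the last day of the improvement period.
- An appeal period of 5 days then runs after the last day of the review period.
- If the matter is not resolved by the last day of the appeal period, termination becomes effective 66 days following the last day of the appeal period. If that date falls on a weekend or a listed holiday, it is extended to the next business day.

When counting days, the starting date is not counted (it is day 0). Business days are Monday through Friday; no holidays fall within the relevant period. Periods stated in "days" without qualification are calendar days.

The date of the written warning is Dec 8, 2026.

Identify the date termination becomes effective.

Apr 21, 2027

The last day of the improvement period: Dec 8, 2026 + 53 days = Jan 30, 2027.
From Saturday, Jan 30, 2027, 7 business days (Feb 1, Feb 2, Feb 3, Feb 4, Feb 5, Feb 8, Feb 9, skipping weekends) brings us to Tuesday, Feb 9, 2027, which is the last day of the review period.
The last day of the appeal period: Feb 9, 2027 + 5 days = Feb 14, 2027.
The date termination becomes effective: Feb 14, 2027 + 66 days = Apr 21, 2027. Apr 21, 2027 is a Wednesday, so no roll-forward applies.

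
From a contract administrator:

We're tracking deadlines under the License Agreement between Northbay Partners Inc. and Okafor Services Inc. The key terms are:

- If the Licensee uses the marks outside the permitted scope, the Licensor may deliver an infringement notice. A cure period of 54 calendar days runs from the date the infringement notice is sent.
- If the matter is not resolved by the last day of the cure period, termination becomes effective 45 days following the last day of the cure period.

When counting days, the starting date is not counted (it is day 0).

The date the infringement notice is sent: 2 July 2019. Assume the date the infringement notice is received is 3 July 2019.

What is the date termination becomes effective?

9 October 2019

The last day of the cure period: 54 calendar days after 2 July 2019 is 25 August 2019.
Adding 45 calendar days to 25 August 2019 gives 9 October 2019, which is the date termination becomes effective.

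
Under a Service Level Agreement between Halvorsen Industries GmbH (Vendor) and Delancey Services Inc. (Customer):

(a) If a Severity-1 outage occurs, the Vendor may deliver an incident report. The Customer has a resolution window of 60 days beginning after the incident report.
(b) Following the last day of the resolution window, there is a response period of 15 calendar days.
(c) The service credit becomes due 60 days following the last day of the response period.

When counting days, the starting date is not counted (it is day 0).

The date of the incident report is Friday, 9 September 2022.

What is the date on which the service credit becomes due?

The last day of the resolution window: 9 September 2022 + 60 days = 8 November 2022.
The last day of the response period: 15 calendar days after 8 November 2022 is 23 November 2022.
The date on which the service credit becomes due: 60 calendar days after 23 November 2022 is 22 January 2023.

22 January 2023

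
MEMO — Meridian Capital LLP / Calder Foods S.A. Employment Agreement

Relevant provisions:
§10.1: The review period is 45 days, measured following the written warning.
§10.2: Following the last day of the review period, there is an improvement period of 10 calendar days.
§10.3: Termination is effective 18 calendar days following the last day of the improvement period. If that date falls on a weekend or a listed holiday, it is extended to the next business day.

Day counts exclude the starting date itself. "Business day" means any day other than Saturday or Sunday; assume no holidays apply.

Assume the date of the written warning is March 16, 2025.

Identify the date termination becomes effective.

May 28, 2025

Adding 45 calendar days to March 16, 2025 gives April 30, 2025, which is the last day of the review period.
The last day of the improvement period: April 30, 2025 + 10 days = May 10, 2025.
The date termination becomes effective: May 10, 2025 + 18 days = May 28, 2025. May 28, 2025 is a Wednesday, so no roll-forward applies.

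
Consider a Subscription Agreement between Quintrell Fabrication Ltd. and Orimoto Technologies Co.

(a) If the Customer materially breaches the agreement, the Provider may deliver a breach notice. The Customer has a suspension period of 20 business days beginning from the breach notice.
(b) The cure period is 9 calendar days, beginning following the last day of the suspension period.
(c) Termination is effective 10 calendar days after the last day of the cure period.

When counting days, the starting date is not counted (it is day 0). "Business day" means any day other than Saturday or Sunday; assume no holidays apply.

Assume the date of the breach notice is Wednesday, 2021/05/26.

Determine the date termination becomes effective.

The last day of the suspension period: counting 20 business days from Wednesday, 2021/05/26 (May 27, May 28, May 31, Jun 1, …, Jun 21, Jun 22, Jun 23, skipping weekends) reaches Wednesday, 2021/06/23.
The last day of the cure period: 2021/06/23 + 9 days = 2021/07/02.
The date termination becomes effective: 2021/07/02 + 10 days = 2021/07/12.

2021/07/12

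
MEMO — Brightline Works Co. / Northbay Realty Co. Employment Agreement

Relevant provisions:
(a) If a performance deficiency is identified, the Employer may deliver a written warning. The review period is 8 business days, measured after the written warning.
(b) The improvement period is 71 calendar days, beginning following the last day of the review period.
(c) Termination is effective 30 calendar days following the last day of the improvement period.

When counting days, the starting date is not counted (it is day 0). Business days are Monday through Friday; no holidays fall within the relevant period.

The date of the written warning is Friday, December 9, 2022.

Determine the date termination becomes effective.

The last day of the review period: 8 business days after Friday, December 9, 2022, skipping weekends — Dec 12, Dec 13, Dec 14, Dec 15, Dec 16, Dec 19, Dec 20, Dec 21 — lands on Wednesday, December 21, 2022.
Adding 71 calendar days to December 21, 2022 gives March 2, 2023, which is the last day of the improvement period.
Adding 30 calendar days to March 2, 2023 gives April 1, 2023, which is the date termination becomes effective.

April 1, 2023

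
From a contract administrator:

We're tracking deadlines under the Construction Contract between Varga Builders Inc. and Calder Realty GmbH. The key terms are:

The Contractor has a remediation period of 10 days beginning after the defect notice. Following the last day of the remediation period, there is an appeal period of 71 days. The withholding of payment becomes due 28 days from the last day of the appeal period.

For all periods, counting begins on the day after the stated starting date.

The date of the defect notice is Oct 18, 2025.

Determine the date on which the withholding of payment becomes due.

Adding 10 calendar days to Oct 18, 2025 gives Oct 28, 2025, which is the last day of the remediation period.
The last day of the appeal period: Oct 28, 2025 + 71 days = Jan 7, 2026.
Adding 28 calendar days to Jan 7, 2026 gives Feb 4, 2026, which is the date on which the withholding of payment becomes due.

Feb 4, 2026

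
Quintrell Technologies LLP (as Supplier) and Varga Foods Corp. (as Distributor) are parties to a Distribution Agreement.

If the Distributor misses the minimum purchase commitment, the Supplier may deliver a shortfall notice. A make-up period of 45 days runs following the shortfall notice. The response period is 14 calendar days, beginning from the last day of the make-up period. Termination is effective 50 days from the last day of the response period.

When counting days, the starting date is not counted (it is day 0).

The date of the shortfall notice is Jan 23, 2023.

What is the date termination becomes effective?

May 12, 2023

The last day of the make-up period: Jan 23, 2023 + 45 days = Mar 9, 2023.
The last day of the response period: 14 calendar days after Mar 9, 2023 is Mar 23, 2023.
The date termination becomes effective: Mar 23, 2023 + 50 days = May 12, 2023.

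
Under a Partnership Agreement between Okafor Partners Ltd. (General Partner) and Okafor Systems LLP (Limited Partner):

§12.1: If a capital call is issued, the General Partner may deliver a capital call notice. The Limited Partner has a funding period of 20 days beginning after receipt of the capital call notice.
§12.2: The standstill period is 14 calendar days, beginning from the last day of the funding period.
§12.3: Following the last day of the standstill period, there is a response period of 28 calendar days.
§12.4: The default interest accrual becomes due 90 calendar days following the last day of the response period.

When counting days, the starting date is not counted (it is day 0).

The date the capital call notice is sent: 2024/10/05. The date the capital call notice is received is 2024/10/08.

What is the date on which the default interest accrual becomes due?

2025/03/09

The last day of the funding period: 2024/10/08 + 20 days = 2024/10/28.
Adding 14 calendar days to 2024/10/28 gives 2024/11/11, which is the last day of the standstill period.
The last day of the response period: 28 calendar days after 2024/11/11 is 2024/12/09.
The date on which the default interest accrual becomes due: 90 calendar days after 2024/12/09 is 2025/03/09.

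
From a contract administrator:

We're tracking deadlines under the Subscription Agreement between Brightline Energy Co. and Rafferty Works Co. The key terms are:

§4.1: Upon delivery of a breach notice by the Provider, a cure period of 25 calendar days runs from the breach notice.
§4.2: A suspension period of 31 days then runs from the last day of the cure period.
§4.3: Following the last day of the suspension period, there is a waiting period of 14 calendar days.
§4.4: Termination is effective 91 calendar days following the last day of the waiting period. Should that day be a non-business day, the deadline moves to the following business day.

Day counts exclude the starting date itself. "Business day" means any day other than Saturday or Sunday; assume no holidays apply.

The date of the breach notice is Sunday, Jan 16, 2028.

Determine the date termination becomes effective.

Jun 26, 2028

The last day of the cure period: Jan 16, 2028 + 25 days = Feb 10, 2028.
Adding 31 calendar days to Feb 10, 2028 gives Mar 12, 2028, which is the last day of the suspension period.
The last day of the waiting period: Mar 12, 2028 + 14 days = Mar 26, 2028.
The date termination becomes effective: Mar 26, 2028 + 91 days = Jun 25, 2028. That falls on a Sunday, so it rolls to the next business day, Monday, Jun 26, 2028.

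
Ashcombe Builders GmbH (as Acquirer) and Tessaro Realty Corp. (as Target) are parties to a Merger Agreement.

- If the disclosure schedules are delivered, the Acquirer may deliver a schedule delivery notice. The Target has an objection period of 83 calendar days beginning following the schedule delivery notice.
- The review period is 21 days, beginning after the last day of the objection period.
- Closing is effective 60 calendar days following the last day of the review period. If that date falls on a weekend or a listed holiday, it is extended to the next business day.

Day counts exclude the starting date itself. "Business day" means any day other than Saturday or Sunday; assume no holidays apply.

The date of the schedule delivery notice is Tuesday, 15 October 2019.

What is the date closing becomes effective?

27 March 2020

The last day of the objection period: 83 calendar days after 15 October 2019 is 6 January 2020.
The last day of the review period: 21 calendar days after 6 January 2020 is 27 January 2020.
The date closing becomes effective: 60 calendar days after 27 January 2020 is 27 March 2020. 27 March 2020 is a Friday, so no roll-forward applies.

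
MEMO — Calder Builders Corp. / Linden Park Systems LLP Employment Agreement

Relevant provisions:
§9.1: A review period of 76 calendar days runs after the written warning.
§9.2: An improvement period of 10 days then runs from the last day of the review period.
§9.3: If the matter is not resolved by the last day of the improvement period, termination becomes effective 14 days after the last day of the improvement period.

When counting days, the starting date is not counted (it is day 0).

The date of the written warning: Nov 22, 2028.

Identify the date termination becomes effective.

Mar 2, 2029

Adding 76 calendar days to Nov 22, 2028 gives Feb 6, 2029, which is the last day of the review period.
Adding 10 calendar days to Feb 6, 2029 gives Feb 16, 2029, which is the last day of the improvement period.
The date termination becomes effective: Feb 16, 2029 + 14 days = Mar 2, 2029.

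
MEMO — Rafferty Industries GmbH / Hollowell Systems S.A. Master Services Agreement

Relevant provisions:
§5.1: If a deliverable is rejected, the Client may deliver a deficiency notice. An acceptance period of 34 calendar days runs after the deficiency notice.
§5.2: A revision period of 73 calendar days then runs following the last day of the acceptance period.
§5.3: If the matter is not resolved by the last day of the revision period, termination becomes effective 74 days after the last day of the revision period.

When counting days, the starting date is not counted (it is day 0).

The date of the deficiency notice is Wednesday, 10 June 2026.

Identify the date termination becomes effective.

8 December 2026

The last day of the acceptance period: 10 June 2026 + 34 days = 14 July 2026.
Adding 73 calendar days to 14 July 2026 gives 25 September 2026, which is the last day of the revision period.
Adding 74 calendar days to 25 September 2026 gives 8 December 2026, which is the date termination becomes effective.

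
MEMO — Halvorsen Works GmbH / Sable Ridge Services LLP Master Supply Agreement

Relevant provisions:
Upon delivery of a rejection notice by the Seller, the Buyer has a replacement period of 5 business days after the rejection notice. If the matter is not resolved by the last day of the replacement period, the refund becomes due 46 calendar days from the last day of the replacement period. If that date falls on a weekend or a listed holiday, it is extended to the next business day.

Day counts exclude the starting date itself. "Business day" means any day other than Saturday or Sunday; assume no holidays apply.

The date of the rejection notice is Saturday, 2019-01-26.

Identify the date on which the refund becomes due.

2019-03-19

The last day of the replacement period: 5 business days after Saturday, 2019-01-26, skipping weekends — Jan 28, Jan 29, Jan 30, Jan 31, Feb 1 — lands on Friday, 2019-02-01.
Adding 46 calendar days to 2019-02-01 gives 2019-03-19, which is the date on which the refund becomes due. 2019-03-19 is a Tuesday, so no roll-forward applies.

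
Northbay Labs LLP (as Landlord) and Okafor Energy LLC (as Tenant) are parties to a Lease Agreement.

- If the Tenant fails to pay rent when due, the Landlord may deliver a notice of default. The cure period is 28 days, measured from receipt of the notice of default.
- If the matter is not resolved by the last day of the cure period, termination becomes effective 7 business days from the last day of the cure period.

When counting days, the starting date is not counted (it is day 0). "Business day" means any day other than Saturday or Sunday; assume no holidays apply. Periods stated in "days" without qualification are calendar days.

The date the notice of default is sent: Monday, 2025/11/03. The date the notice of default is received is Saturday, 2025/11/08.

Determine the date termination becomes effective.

2025/12/16

The last day of the cure period: 28 calendar days after 2025/11/08 is 2025/12/06.
From Saturday, 2025/12/06, 7 business days (Dec 8, Dec 9, Dec 10, Dec 11, Dec 12, Dec 15, Dec 16, skipping weekends) brings us to Tuesday, 2025/12/16, which is the date termination becomes effective.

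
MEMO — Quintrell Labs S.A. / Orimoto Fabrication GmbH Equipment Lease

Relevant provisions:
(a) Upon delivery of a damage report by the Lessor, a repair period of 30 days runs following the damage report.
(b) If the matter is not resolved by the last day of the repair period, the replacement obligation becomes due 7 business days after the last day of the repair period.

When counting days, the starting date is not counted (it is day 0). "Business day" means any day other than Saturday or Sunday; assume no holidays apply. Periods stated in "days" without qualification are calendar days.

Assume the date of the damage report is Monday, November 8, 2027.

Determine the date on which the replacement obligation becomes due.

December 17, 2027

The last day of the repair period: November 8, 2027 + 30 days = December 8, 2027.
From Wednesday, December 8, 2027, 7 business days (Dec 9, Dec 10, Dec 13, Dec 14, Dec 15, Dec 16, Dec 17, skipping weekends) brings us to Friday, December 17, 2027, which is the date on which the replacement obligation becomes due.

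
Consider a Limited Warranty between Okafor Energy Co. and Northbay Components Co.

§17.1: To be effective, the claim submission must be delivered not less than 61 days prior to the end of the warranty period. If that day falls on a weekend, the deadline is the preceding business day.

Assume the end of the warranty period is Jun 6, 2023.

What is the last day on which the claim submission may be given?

Apr 6, 2023

Counting back 61 calendar days from Jun 6, 2023 gives Apr 6, 2023. That is a Thursday, so no adjustment is needed.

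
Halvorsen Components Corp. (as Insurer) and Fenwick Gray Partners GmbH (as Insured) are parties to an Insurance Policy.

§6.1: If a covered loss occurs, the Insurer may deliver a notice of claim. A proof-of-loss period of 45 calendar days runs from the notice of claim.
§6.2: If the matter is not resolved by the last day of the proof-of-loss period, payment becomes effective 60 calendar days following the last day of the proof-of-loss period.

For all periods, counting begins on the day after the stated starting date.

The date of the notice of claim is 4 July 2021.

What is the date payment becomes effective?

The last day of the proof-of-loss period: 4 July 2021 + 45 days = 18 August 2021.
The date payment becomes effective: 18 August 2021 + 60 days = 17 October 2021.

17 October 2021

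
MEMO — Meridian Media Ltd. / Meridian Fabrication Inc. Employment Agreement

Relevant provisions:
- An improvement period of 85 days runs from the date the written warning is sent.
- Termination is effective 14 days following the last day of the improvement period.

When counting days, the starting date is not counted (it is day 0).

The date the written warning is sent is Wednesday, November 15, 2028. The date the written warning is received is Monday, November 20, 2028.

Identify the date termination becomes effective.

The last day of the improvement period: 85 calendar days after November 15, 2028 is February 8, 2029.
The date termination becomes effective: February 8, 2029 + 14 days = February 22, 2029.

February 22, 2029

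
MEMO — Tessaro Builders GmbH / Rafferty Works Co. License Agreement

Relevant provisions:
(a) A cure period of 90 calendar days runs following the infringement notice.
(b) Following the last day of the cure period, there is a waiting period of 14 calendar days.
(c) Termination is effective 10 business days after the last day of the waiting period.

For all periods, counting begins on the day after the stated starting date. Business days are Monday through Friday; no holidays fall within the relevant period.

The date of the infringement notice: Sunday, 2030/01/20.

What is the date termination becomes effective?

2030/05/17

The last day of the cure period: 90 calendar days after 2030/01/20 is 2030/04/20.
The last day of the waiting period: 14 calendar days after 2030/04/20 is 2030/05/04.
The date termination becomes effective: 10 business days after Saturday, 2030/05/04, skipping weekends — May 6, May 7, May 8, May 9, May 10, May 13, May 14, May 15, May 16, May 17 — lands on Friday, 2030/05/17.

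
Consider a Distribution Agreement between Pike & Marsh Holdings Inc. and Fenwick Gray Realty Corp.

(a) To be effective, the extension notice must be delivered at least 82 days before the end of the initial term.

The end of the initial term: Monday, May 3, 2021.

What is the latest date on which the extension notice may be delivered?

Counting back 82 calendar days from May 3, 2021 gives Feb 10, 2021.

Feb 10, 2021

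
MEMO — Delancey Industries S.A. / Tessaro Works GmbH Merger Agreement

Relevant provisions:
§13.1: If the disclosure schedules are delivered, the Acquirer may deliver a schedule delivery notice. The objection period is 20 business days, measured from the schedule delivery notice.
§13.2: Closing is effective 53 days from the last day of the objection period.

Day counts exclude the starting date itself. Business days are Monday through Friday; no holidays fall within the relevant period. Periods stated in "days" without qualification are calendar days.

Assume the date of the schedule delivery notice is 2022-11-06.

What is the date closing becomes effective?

2023-01-24

From Sunday, 2022-11-06, 20 business days (Nov 7, Nov 8, Nov 9, Nov 10, …, Nov 30, Dec 1, Dec 2, skipping weekends) brings us to Friday, 2022-12-02, which is the last day of the objection period.
The date closing becomes effective: 2022-12-02 + 53 days = 2023-01-24.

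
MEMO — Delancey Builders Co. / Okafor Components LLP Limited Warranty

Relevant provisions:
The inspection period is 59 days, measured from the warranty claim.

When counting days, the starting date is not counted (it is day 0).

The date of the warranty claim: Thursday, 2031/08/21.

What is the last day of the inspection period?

2031/10/19

The last day of the inspection period: 59 calendar days after 2031/08/21 is 2031/10/19.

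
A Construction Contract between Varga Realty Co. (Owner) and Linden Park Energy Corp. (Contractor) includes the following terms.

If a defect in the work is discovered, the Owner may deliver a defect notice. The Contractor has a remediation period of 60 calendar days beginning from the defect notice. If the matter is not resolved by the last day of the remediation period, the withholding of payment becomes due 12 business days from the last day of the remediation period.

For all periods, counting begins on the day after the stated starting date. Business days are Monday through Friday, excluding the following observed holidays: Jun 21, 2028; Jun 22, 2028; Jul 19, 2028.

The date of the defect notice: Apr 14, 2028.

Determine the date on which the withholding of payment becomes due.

Jul 3, 2028

The last day of the remediation period: 60 calendar days after Apr 14, 2028 is Jun 13, 2028.
The date on which the withholding of payment becomes due: 12 business days after Tuesday, Jun 13, 2028, skipping weekends and the listed holidays on Jun 21, Jun 22 — Jun 14, Jun 15, Jun 16, Jun 19, …, Jun 29, Jun 30, Jul 3 — lands on Monday, Jul 3, 2028.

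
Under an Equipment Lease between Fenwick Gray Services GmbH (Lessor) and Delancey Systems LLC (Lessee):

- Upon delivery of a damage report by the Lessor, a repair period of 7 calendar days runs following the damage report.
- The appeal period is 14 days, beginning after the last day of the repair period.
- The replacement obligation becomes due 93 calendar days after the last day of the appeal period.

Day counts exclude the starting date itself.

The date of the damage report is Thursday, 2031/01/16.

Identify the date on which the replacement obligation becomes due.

2031/05/10

The last day of the repair period: 7 calendar days after 2031/01/16 is 2031/01/23.
The last day of the appeal period: 14 calendar days after 2031/01/23 is 2031/02/06.
The date on which the replacement obligation becomes due: 93 calendar days after 2031/02/06 is 2031/05/10.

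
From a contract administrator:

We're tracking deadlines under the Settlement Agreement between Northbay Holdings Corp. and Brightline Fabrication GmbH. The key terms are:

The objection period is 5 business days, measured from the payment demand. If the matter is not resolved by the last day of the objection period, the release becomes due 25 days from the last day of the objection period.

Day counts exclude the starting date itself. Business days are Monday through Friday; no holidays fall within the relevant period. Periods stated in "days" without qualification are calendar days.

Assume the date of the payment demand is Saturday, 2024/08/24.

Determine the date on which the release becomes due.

The last day of the objection period: 5 business days after Saturday, 2024/08/24, skipping weekends — Aug 26, Aug 27, Aug 28, Aug 29, Aug 30 — lands on Friday, 2024/08/30.
Adding 25 calendar days to 2024/08/30 gives 2024/09/24, which is the date on which the release becomes due.

2024/09/24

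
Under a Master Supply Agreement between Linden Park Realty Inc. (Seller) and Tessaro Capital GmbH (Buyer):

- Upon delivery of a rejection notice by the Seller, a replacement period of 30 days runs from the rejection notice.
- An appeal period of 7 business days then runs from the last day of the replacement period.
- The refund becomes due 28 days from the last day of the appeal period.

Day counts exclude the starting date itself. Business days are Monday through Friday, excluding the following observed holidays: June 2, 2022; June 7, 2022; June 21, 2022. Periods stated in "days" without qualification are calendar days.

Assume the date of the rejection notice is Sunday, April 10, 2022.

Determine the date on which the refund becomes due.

The last day of the replacement period: 30 calendar days after April 10, 2022 is May 10, 2022.
The last day of the appeal period: 7 business days after Tuesday, May 10, 2022, skipping weekends — May 11, May 12, May 13, May 16, May 17, May 18, May 19 — lands on Thursday, May 19, 2022.
The date on which the refund becomes due: May 19, 2022 + 28 days = June 16, 2022.

June 16, 2022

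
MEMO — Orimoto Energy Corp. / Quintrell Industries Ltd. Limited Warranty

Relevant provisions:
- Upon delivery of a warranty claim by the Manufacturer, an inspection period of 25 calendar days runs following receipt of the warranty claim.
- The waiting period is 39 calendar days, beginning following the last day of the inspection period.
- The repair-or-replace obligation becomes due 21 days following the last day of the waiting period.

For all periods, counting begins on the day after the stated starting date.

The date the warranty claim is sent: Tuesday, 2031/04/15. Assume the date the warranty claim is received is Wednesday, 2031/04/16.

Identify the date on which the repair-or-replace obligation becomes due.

2031/07/10

The last day of the inspection period: 25 calendar days after 2031/04/16 is 2031/05/11.
Adding 39 calendar days to 2031/05/11 gives 2031/06/19, which is the last day of the waiting period.
Adding 21 calendar days to 2031/06/19 gives 2031/07/10, which is the date on which the repair-or-replace obligation becomes due.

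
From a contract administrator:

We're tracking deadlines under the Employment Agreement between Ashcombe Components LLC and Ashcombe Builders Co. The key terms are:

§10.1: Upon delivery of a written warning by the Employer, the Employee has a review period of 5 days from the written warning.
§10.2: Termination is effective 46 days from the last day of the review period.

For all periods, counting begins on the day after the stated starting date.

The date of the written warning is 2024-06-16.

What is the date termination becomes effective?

2024-08-06

The last day of the review period: 5 calendar days after 2024-06-16 is 2024-06-21.
The date termination becomes effective: 46 calendar days after 2024-06-21 is 2024-08-06.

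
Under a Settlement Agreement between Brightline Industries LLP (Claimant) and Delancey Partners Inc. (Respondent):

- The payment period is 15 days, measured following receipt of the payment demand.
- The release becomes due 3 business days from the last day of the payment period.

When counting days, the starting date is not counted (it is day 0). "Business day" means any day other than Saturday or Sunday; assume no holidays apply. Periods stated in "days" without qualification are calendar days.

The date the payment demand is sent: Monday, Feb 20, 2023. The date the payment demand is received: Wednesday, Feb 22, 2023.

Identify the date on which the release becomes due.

Mar 14, 2023

The last day of the payment period: Feb 22, 2023 + 15 days = Mar 9, 2023.
The date on which the release becomes due: counting 3 business days from Thursday, Mar 9, 2023 (Mar 10, Mar 13, Mar 14, skipping weekends) reaches Tuesday, Mar 14, 2023.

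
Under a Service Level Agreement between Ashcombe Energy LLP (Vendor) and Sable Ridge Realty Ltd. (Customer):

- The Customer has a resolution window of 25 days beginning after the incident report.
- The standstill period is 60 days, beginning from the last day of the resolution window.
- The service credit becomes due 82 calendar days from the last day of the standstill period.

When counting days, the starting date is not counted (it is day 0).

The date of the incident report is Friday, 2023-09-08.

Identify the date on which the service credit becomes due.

2024-02-22

The last day of the resolution window: 25 calendar days after 2023-09-08 is 2023-10-03.
The last day of the standstill period: 2023-10-03 + 60 days = 2023-12-02.
The date on which the service credit becomes due: 82 calendar days after 2023-12-02 is 2024-02-22.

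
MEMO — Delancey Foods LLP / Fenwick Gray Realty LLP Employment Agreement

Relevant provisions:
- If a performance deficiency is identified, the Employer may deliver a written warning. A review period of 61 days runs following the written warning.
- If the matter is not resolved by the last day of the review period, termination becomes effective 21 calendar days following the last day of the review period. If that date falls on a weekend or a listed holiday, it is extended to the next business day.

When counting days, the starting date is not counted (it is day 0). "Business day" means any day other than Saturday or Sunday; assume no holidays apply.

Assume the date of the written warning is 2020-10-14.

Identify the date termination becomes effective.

The last day of the review period: 2020-10-14 + 61 days = 2020-12-14.
The date termination becomes effective: 2020-12-14 + 21 days = 2021-01-04. 2021-01-04 is a Monday, so no roll-forward applies.

2021-01-04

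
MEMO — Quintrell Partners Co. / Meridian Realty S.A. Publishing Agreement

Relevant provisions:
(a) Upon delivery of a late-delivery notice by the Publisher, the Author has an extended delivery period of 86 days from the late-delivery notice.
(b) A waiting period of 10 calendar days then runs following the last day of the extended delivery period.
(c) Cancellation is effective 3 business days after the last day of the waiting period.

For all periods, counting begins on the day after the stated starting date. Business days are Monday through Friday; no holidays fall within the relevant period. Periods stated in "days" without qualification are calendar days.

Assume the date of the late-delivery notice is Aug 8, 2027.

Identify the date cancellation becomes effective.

The last day of the extended delivery period: Aug 8, 2027 + 86 days = Nov 2, 2027.
Adding 10 calendar days to Nov 2, 2027 gives Nov 12, 2027, which is the last day of the waiting period.
The date cancellation becomes effective: counting 3 business days from Friday, Nov 12, 2027 (Nov 15, Nov 16, Nov 17, skipping weekends) reaches Wednesday, Nov 17, 2027.

Nov 17, 2027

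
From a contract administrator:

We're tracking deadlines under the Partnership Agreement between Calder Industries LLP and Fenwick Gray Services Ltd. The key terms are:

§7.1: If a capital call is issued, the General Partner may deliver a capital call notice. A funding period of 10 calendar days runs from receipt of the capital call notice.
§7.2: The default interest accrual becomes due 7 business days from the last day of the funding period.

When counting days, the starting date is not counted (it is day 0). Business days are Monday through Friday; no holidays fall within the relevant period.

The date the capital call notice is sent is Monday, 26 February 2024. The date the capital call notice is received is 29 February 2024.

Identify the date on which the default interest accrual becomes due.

19 March 2024

The last day of the funding period: 29 February 2024 + 10 days = 10 March 2024.
The date on which the default interest accrual becomes due: 7 business days after Sunday, 10 March 2024, skipping weekends — Mar 11, Mar 12, Mar 13, Mar 14, Mar 15, Mar 18, Mar 19 — lands on Tuesday, 19 March 2024.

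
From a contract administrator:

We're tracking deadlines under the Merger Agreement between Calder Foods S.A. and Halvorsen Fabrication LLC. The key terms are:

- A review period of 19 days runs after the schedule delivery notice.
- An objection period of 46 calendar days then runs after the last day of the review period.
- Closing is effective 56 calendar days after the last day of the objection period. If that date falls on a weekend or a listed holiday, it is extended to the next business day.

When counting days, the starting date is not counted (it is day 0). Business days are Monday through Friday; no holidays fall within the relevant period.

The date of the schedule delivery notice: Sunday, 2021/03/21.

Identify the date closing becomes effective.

2021/07/20

Adding 19 calendar days to 2021/03/21 gives 2021/04/09, which is the last day of the review period.
The last day of the objection period: 46 calendar days after 2021/04/09 is 2021/05/25.
Adding 56 calendar days to 2021/05/25 gives 2021/07/20, which is the date closing becomes effective. 2021/07/20 is a Tuesday, so no roll-forward applies.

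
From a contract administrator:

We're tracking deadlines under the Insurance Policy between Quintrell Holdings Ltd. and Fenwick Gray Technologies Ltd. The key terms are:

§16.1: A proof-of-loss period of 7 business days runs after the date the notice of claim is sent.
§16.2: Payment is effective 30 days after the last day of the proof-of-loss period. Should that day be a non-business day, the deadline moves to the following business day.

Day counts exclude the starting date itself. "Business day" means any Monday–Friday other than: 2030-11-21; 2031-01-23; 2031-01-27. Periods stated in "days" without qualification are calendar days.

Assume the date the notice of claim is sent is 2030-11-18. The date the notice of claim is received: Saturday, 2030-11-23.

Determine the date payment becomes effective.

2030-12-30

From Monday, 2030-11-18, 7 business days (Nov 19, Nov 20, Nov 22, Nov 25, Nov 26, Nov 27, Nov 28, skipping weekends and the listed holiday on Nov 21) brings us to Thursday, 2030-11-28, which is the last day of the proof-of-loss period.
Adding 30 calendar days to 2030-11-28 gives 2030-12-28, which is the date payment becomes effective. That falls on a Saturday, so it rolls to the next business day, Monday, 2030-12-30.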